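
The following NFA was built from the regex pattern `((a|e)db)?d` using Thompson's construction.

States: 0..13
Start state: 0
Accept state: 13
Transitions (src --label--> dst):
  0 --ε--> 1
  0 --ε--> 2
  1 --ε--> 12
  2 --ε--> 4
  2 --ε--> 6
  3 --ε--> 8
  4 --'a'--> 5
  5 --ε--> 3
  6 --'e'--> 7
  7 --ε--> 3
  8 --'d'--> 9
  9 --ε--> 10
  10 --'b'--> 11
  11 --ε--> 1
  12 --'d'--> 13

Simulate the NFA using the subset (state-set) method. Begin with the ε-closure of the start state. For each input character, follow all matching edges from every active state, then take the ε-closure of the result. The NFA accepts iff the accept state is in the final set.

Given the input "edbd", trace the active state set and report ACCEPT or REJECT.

initial (ε-close {0}): {0,1,2,4,6,12}
'e' @ 1: {3,7,8}
'd' @ 2: {9,10}
'b' @ 3: {1,11,12}
'd' @ 4: {13}  ✓accept
final: {13}; accept 13 in set

Answer: ACCEPT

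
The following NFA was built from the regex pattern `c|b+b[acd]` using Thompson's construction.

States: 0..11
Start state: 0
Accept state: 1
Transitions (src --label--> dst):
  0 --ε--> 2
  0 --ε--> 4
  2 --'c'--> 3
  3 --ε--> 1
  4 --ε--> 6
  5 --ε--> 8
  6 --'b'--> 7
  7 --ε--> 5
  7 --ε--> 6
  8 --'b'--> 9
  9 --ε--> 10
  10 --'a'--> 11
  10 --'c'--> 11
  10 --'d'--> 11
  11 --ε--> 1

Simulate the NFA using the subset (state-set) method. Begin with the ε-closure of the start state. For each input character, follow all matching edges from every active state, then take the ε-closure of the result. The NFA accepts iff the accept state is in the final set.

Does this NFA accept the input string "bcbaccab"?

initial (ε-close {0}): {0,2,4,6}
'b' @ 1: {5,6,7,8}
'c' @ 2: {}  — no active states
rest 'baccab' ignored (set empty)
end set {} — state 1 not in

Answer: REJECT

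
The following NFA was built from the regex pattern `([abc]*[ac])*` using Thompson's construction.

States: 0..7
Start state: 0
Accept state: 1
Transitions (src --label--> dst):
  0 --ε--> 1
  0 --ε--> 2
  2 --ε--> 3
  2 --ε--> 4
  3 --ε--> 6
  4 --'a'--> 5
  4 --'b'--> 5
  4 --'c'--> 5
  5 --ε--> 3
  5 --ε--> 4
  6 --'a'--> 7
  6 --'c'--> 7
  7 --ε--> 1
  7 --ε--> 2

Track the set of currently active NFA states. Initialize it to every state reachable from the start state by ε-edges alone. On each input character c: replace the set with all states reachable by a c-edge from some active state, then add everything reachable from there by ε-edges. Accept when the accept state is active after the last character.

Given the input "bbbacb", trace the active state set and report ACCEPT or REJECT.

start: ε-closure({0}) = {0,1,2,3,4,6}
'b' @ 1: {3,4,5,6}
'b' @ 2: {3,4,5,6}
'b' @ 3: {3,4,5,6}
'a' @ 4: {1,2,3,4,5,6,7}  (accept∈set)
'c' @ 5: {1,2,3,4,5,6,7}  (accept∈set)
'b' @ 6: {3,4,5,6}
final: {3,4,5,6}; accept 1 not in set

Answer: REJECT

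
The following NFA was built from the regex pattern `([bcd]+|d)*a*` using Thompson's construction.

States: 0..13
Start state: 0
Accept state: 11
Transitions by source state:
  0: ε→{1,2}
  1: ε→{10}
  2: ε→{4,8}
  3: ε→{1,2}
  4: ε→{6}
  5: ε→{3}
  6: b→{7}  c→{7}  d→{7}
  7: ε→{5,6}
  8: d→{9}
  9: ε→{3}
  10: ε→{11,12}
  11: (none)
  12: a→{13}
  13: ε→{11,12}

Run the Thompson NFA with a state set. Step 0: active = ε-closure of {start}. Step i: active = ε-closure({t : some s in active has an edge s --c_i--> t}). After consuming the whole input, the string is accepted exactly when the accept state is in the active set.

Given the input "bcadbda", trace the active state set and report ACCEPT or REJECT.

S₀ = ε-closure({0}) = {0,1,2,4,6,8,10,11,12}
'b' @ 1: {1,2,3,4,5,6,7,8,10,11,12}  (accept∈set)
'c' @ 2: {1,2,3,4,5,6,7,8,10,11,12}  (accept∈set)
'a' @ 3: {11,12,13}  (accept∈set)
'd' @ 4: {}  — no active states
rest 'bda' ignored (set empty)
after full input: {}  (accept=11 not in)

Answer: REJECT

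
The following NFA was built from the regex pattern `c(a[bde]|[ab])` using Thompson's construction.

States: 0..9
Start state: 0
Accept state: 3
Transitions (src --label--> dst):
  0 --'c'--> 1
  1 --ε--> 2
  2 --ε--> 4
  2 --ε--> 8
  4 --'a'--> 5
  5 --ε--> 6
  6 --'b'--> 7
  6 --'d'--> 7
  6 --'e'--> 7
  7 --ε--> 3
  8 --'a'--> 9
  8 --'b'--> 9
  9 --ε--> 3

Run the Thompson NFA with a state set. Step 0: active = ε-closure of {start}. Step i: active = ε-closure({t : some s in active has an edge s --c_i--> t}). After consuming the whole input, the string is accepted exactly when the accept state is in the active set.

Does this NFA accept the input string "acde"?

start: ε-closure({0}) = {0}
'a' @ 1: {}  — no active states
rest 'cde' ignored (set empty)
after full input: {}  (accept=3 not in)

Answer: REJECT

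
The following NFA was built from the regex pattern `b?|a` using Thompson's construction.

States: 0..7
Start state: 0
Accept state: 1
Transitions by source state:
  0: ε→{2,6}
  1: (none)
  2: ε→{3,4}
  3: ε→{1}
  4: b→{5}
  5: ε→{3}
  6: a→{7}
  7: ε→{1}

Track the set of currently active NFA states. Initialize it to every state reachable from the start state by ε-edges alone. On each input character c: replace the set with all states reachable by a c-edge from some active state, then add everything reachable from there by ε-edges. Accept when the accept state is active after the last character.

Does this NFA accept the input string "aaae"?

initial (ε-close {0}): {0,1,2,3,4,6}
'a' @ 1: {1,7}  (accept∈set)
'a' @ 2: {}  — state set empty
rest 'ae' ignored (set empty)
end set {} — state 1 not in

Answer: REJECT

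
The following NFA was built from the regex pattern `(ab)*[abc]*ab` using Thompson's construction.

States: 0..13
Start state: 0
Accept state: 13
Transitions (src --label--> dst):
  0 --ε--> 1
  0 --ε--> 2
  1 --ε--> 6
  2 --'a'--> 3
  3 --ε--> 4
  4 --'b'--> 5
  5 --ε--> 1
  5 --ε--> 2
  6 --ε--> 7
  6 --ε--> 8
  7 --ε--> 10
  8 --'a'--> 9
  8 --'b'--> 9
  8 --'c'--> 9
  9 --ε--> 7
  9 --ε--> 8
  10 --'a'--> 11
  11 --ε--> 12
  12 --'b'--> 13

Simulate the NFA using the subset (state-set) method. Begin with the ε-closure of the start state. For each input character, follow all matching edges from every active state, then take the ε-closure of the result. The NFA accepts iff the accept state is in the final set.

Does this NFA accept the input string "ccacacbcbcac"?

Answer: REJECT

Steps:
start: ε-closure({0}) = {0,1,2,6,7,8,10}
'c' @ 1: {7,8,9,10}
'c' @ 2: {7,8,9,10}
'a' @ 3: {7,8,9,10,11,12}
'c' @ 4: {7,8,9,10}
'a' @ 5: {7,8,9,10,11,12}
'c' @ 6: {7,8,9,10}
'b' @ 7: {7,8,9,10}
'c' @ 8: {7,8,9,10}
'b' @ 9: {7,8,9,10}
'c' @ 10: {7,8,9,10}
'a' @ 11: {7,8,9,10,11,12}
'c' @ 12: {7,8,9,10}
end set {7,8,9,10} — state 13 not in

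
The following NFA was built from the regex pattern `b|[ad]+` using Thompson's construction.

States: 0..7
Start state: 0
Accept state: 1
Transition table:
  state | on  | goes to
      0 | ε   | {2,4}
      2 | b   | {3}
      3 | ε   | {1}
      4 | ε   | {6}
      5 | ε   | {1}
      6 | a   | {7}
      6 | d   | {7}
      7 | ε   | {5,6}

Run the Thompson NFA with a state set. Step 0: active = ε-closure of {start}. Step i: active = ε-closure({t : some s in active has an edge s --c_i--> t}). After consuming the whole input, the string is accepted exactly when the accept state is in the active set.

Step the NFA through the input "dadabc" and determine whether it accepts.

Answer: REJECT

Trace:
S₀ = ε-closure({0}) = {0,2,4,6}
'd' @ 1: {1,5,6,7}  [accepting]
'a' @ 2: {1,5,6,7}  [accepting]
'd' @ 3: {1,5,6,7}  [accepting]
'a' @ 4: {1,5,6,7}  [accepting]
'b' @ 5: {}  — state set empty
rest 'c' ignored (set empty)
end set {} — state 1 not in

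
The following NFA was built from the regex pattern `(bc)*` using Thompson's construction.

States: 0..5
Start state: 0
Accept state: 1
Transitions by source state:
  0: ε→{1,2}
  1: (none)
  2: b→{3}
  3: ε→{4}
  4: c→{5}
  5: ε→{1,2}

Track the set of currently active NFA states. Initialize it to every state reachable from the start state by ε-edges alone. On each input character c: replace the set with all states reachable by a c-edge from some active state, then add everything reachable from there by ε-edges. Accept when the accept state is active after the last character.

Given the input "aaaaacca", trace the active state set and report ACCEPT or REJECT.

start: ε-closure({0}) = {0,1,2}
'a' @ 1: {}  — dead — no transitions
rest 'aaaacca' ignored (set empty)
end set {} — state 1 not in

Answer: REJECT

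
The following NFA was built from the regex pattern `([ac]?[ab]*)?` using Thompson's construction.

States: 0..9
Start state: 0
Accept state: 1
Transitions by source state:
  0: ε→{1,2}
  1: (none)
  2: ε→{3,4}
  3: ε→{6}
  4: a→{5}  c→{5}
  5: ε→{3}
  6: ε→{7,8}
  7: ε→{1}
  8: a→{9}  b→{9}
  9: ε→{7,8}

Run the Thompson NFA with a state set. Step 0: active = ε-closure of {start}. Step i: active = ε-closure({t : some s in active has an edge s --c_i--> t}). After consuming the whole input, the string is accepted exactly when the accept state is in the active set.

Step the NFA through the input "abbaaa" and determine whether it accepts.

S₀ = ε-closure({0}) = {0,1,2,3,4,6,7,8}
'a' @ 1: {1,3,5,6,7,8,9}  ✓accept
'b' @ 2: {1,7,8,9}  ✓accept
'b' @ 3: {1,7,8,9}  ✓accept
'a' @ 4: {1,7,8,9}  ✓accept
'a' @ 5: {1,7,8,9}  ✓accept
'a' @ 6: {1,7,8,9}  ✓accept
end set {1,7,8,9} — state 1 in

Answer: ACCEPT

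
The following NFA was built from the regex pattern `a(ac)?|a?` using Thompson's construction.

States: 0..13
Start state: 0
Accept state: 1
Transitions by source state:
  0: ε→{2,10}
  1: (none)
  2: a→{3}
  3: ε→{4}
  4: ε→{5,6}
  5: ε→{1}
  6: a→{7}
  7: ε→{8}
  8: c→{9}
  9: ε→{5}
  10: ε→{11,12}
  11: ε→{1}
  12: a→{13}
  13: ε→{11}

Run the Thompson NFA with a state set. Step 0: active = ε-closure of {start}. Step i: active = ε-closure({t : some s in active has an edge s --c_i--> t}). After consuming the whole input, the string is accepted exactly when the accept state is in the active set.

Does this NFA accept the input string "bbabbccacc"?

initial (ε-close {0}): {0,1,2,10,11,12}
'b' @ 1: {}  — state set empty
rest 'babbccacc' ignored (set empty)
final: {}; accept 1 not in set

Answer: REJECT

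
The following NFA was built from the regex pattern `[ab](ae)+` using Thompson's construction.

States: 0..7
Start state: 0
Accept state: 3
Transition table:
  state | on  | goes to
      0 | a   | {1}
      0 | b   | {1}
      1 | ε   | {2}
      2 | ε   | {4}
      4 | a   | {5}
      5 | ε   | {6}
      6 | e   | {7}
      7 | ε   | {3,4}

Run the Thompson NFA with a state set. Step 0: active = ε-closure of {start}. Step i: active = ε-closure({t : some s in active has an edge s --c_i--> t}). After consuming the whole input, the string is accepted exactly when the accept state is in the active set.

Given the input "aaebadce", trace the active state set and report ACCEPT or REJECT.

Answer: REJECT

Steps:
start: ε-closure({0}) = {0}
'a' @ 1: {1,2,4}
'a' @ 2: {5,6}
'e' @ 3: {3,4,7}  (accept∈set)
'b' @ 4: {}  — dead — no transitions
rest 'adce' ignored (set empty)
end set {} — state 3 not in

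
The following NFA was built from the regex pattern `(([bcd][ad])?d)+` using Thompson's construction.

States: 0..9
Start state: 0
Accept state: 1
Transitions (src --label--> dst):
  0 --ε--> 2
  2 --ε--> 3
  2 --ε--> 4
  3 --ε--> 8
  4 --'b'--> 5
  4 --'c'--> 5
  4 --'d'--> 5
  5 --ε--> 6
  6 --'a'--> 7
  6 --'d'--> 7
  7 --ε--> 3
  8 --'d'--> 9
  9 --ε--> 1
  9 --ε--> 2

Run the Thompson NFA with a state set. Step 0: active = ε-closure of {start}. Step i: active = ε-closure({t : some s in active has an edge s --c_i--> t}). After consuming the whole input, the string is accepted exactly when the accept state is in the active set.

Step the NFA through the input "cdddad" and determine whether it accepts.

Answer: ACCEPT

Derivation:
S₀ = ε-closure({0}) = {0,2,3,4,8}
'c' @ 1: {5,6}
'd' @ 2: {3,7,8}
'd' @ 3: {1,2,3,4,8,9}  (accept∈set)
'd' @ 4: {1,2,3,4,5,6,8,9}  (accept∈set)
'a' @ 5: {3,7,8}
'd' @ 6: {1,2,3,4,8,9}  (accept∈set)
end set {1,2,3,4,8,9} — state 1 in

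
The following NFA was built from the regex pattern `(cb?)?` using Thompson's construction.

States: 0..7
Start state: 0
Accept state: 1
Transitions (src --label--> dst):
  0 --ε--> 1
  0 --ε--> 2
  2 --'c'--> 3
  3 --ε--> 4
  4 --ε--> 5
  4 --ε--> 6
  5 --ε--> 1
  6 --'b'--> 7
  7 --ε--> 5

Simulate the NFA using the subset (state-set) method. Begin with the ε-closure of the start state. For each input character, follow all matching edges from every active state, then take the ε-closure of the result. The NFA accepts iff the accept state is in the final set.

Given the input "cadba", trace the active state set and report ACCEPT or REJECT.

Answer: REJECT

Derivation:
initial (ε-close {0}): {0,1,2}
'c' @ 1: {1,3,4,5,6}  ✓accept
'a' @ 2: {}  — no active states
rest 'dba' ignored (set empty)
end set {} — state 1 not in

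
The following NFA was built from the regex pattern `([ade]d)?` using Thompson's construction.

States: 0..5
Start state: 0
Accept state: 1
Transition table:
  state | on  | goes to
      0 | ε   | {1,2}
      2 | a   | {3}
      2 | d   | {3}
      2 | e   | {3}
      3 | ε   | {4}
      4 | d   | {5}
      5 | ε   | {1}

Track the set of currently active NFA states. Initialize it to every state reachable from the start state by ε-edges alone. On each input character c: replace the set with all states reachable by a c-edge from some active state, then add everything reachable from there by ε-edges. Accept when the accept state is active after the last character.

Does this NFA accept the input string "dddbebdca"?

Answer: REJECT

Steps:
S₀ = ε-closure({0}) = {0,1,2}
'd' @ 1: {3,4}
'd' @ 2: {1,5}  [accepting]
'd' @ 3: {}  — state set empty
rest 'bebdca' ignored (set empty)
after full input: {}  (accept=1 not in)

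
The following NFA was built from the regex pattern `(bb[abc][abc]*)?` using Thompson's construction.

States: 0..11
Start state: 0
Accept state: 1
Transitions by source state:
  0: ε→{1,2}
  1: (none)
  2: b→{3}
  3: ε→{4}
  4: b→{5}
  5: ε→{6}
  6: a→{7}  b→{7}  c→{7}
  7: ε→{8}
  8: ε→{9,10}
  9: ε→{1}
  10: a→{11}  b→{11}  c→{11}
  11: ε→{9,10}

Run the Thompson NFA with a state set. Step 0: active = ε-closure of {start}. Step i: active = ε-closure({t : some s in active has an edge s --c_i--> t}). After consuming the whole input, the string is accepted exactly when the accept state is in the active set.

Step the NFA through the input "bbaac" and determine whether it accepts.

initial (ε-close {0}): {0,1,2}
'b' @ 1: {3,4}
'b' @ 2: {5,6}
'a' @ 3: {1,7,8,9,10}  [accepting]
'a' @ 4: {1,9,10,11}  [accepting]
'c' @ 5: {1,9,10,11}  [accepting]
end set {1,9,10,11} — state 1 in

Answer: ACCEPT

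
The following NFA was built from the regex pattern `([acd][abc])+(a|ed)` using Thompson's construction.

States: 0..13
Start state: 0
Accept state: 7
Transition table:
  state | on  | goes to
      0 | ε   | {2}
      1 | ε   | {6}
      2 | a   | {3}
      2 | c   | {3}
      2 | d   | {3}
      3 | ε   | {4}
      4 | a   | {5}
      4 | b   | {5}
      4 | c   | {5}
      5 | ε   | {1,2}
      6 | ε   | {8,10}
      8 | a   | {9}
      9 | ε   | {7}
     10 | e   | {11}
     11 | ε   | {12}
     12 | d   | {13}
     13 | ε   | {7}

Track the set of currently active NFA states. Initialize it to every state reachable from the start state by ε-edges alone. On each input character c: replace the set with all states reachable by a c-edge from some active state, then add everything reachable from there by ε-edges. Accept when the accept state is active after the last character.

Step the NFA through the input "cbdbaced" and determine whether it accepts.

Answer: ACCEPT

Trace:
initial (ε-close {0}): {0,2}
'c' @ 1: {3,4}
'b' @ 2: {1,2,5,6,8,10}
'd' @ 3: {3,4}
'b' @ 4: {1,2,5,6,8,10}
'a' @ 5: {3,4,7,9}  [accepting]
'c' @ 6: {1,2,5,6,8,10}
'e' @ 7: {11,12}
'd' @ 8: {7,13}  [accepting]
after full input: {7,13}  (accept=7 in)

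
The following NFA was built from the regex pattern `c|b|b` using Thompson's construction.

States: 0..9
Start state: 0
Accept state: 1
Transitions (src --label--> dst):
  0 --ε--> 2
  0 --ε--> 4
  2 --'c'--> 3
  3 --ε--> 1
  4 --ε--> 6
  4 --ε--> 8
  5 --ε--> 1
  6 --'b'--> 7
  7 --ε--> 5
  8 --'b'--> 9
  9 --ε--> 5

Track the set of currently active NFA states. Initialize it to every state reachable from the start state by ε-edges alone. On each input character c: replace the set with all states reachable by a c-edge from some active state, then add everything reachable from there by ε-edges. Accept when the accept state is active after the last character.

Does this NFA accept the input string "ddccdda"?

S₀ = ε-closure({0}) = {0,2,4,6,8}
'd' @ 1: {}  — state set empty
rest 'dccdda' ignored (set empty)
final: {}; accept 1 not in set

Answer: REJECT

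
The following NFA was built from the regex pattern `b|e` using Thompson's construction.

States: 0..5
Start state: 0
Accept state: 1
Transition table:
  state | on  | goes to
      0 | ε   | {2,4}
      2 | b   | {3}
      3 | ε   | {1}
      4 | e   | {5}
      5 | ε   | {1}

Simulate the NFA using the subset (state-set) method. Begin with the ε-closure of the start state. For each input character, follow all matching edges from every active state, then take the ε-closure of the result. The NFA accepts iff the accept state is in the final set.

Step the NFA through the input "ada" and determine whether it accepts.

start: ε-closure({0}) = {0,2,4}
'a' @ 1: {}  — no active states
rest 'da' ignored (set empty)
after full input: {}  (accept=1 not in)

Answer: REJECT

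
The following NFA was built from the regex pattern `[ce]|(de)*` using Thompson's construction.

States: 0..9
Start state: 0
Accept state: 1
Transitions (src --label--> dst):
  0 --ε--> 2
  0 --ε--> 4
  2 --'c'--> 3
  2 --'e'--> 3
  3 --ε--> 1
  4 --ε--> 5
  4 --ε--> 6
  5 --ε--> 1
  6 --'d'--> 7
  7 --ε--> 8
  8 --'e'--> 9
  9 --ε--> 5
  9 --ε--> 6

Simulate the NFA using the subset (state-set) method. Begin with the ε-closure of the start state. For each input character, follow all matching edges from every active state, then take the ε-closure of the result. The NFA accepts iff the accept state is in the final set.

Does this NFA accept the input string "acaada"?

Answer: REJECT

Steps:
initial (ε-close {0}): {0,1,2,4,5,6}
'a' @ 1: {}  — state set empty
rest 'caada' ignored (set empty)
after full input: {}  (accept=1 not in)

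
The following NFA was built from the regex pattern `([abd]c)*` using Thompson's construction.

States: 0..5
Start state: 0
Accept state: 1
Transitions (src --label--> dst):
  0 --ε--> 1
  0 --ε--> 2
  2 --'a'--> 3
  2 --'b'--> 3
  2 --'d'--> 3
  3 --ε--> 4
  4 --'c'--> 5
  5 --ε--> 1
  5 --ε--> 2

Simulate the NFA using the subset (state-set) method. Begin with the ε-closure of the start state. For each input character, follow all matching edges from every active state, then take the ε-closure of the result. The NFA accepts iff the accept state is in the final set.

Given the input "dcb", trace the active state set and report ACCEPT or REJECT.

Answer: REJECT

Trace:
S₀ = ε-closure({0}) = {0,1,2}
'd' @ 1: {3,4}
'c' @ 2: {1,2,5}  [accepting]
'b' @ 3: {3,4}
final: {3,4}; accept 1 not in set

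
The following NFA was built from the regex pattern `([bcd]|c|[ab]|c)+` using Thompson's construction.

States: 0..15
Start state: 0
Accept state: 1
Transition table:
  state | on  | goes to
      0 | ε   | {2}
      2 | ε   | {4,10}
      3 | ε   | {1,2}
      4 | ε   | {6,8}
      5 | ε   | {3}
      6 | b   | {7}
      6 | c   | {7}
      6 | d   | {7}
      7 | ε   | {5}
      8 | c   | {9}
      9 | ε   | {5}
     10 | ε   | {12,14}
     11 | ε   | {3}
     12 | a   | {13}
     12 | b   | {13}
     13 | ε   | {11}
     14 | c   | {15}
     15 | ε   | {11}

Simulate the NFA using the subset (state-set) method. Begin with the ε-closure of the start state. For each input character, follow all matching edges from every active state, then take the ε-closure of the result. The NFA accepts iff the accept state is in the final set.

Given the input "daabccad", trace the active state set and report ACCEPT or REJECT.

Answer: ACCEPT

Steps:
start: ε-closure({0}) = {0,2,4,6,8,10,12,14}
'd' @ 1: {1,2,3,4,5,6,7,8,10,12,14}  [accepting]
'a' @ 2: {1,2,3,4,6,8,10,11,12,13,14}  [accepting]
'a' @ 3: {1,2,3,4,6,8,10,11,12,13,14}  [accepting]
'b' @ 4: {1,2,3,4,5,6,7,8,10,11,12,13,14}  [accepting]
'c' @ 5: {1,2,3,4,5,6,7,8,9,10,11,12,14,15}  [accepting]
'c' @ 6: {1,2,3,4,5,6,7,8,9,10,11,12,14,15}  [accepting]
'a' @ 7: {1,2,3,4,6,8,10,11,12,13,14}  [accepting]
'd' @ 8: {1,2,3,4,5,6,7,8,10,12,14}  [accepting]
after full input: {1,2,3,4,5,6,7,8,10,12,14}  (accept=1 in)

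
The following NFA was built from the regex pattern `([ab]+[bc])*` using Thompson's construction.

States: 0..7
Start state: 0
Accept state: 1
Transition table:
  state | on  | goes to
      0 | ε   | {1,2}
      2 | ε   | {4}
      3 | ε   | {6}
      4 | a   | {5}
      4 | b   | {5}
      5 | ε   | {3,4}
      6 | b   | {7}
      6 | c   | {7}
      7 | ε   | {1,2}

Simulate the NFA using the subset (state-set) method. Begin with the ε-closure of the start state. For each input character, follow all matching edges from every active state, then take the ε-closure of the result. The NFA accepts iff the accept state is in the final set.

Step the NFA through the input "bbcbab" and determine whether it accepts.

Answer: ACCEPT

Steps:
S₀ = ε-closure({0}) = {0,1,2,4}
'b' @ 1: {3,4,5,6}
'b' @ 2: {1,2,3,4,5,6,7}  (accept∈set)
'c' @ 3: {1,2,4,7}  (accept∈set)
'b' @ 4: {3,4,5,6}
'a' @ 5: {3,4,5,6}
'b' @ 6: {1,2,3,4,5,6,7}  (accept∈set)
after full input: {1,2,3,4,5,6,7}  (accept=1 in)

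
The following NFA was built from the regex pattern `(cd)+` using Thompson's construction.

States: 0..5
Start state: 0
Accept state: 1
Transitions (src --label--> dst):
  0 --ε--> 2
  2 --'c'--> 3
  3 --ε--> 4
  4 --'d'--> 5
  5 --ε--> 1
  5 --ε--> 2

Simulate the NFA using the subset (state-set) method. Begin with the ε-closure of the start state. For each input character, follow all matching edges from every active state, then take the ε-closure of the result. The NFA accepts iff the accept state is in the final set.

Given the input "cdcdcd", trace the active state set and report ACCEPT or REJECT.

Answer: ACCEPT

Steps:
start: ε-closure({0}) = {0,2}
'c' @ 1: {3,4}
'd' @ 2: {1,2,5}  (accept∈set)
'c' @ 3: {3,4}
'd' @ 4: {1,2,5}  (accept∈set)
'c' @ 5: {3,4}
'd' @ 6: {1,2,5}  (accept∈set)
after full input: {1,2,5}  (accept=1 in)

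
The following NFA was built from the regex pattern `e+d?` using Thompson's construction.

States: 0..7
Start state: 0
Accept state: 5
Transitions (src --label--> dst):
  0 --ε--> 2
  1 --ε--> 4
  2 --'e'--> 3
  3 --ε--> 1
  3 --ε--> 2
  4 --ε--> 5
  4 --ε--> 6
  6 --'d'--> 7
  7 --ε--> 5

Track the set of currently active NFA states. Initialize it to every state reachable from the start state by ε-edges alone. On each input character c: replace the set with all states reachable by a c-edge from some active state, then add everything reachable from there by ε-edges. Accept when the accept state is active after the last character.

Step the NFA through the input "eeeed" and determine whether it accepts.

S₀ = ε-closure({0}) = {0,2}
'e' @ 1: {1,2,3,4,5,6}  [accepting]
'e' @ 2: {1,2,3,4,5,6}  [accepting]
'e' @ 3: {1,2,3,4,5,6}  [accepting]
'e' @ 4: {1,2,3,4,5,6}  [accepting]
'd' @ 5: {5,7}  [accepting]
final: {5,7}; accept 5 in set

Answer: ACCEPT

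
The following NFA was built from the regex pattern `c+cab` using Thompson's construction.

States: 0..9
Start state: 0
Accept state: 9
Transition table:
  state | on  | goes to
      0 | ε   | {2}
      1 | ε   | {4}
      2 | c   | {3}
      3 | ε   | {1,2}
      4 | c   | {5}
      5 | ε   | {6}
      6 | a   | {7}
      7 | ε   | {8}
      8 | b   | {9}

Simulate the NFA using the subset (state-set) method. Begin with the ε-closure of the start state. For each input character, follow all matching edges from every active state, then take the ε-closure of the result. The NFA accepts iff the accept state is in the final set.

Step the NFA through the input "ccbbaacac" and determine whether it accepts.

initial (ε-close {0}): {0,2}
'c' @ 1: {1,2,3,4}
'c' @ 2: {1,2,3,4,5,6}
'b' @ 3: {}  — no active states
rest 'baacac' ignored (set empty)
after full input: {}  (accept=9 not in)

Answer: REJECT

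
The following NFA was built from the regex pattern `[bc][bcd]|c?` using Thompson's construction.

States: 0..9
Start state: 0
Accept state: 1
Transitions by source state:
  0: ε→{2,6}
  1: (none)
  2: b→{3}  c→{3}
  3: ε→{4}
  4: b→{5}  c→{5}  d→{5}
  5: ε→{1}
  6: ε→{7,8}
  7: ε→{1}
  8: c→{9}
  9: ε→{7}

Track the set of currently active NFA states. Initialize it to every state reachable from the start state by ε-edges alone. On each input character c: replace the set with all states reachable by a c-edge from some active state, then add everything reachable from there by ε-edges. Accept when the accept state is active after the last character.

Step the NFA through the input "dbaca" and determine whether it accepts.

initial (ε-close {0}): {0,1,2,6,7,8}
'd' @ 1: {}  — state set empty
rest 'baca' ignored (set empty)
end set {} — state 1 not in

Answer: REJECT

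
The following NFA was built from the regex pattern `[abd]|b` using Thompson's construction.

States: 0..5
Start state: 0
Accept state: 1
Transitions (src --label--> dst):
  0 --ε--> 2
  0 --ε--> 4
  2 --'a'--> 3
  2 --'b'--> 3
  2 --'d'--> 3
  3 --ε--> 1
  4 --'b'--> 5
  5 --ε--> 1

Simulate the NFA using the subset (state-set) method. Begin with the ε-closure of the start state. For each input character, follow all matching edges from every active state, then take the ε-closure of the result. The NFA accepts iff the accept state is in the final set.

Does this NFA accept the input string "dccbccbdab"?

start: ε-closure({0}) = {0,2,4}
'd' @ 1: {1,3}  (accept∈set)
'c' @ 2: {}  — dead — no transitions
rest 'cbccbdab' ignored (set empty)
after full input: {}  (accept=1 not in)

Answer: REJECT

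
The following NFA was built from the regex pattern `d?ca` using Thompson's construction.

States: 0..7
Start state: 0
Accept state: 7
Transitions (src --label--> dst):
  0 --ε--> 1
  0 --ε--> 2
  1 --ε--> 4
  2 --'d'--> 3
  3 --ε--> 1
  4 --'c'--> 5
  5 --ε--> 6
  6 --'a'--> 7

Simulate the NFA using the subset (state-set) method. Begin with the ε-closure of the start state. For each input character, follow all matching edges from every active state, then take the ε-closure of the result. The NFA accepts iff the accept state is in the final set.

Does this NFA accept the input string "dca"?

Answer: ACCEPT

Steps:
S₀ = ε-closure({0}) = {0,1,2,4}
'd' @ 1: {1,3,4}
'c' @ 2: {5,6}
'a' @ 3: {7}  (accept∈set)
final: {7}; accept 7 in set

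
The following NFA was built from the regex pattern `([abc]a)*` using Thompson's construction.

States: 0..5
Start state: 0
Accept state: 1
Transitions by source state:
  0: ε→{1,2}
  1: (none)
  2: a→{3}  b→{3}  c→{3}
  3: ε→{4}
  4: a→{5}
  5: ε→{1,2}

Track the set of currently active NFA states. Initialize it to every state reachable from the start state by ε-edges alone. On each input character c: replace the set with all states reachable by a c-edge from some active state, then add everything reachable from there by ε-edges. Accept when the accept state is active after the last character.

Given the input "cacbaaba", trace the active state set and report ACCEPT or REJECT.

start: ε-closure({0}) = {0,1,2}
'c' @ 1: {3,4}
'a' @ 2: {1,2,5}  [accepting]
'c' @ 3: {3,4}
'b' @ 4: {}  — no active states
rest 'aaba' ignored (set empty)
end set {} — state 1 not in

Answer: REJECT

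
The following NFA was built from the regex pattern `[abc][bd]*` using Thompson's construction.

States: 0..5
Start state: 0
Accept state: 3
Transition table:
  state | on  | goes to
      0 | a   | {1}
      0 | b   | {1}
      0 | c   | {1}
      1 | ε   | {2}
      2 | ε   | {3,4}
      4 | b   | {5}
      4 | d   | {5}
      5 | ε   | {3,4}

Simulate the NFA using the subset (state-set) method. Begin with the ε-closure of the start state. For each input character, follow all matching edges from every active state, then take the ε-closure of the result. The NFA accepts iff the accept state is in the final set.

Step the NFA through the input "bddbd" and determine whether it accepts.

Answer: ACCEPT

Derivation:
initial (ε-close {0}): {0}
'b' @ 1: {1,2,3,4}  [accepting]
'd' @ 2: {3,4,5}  [accepting]
'd' @ 3: {3,4,5}  [accepting]
'b' @ 4: {3,4,5}  [accepting]
'd' @ 5: {3,4,5}  [accepting]
end set {3,4,5} — state 3 in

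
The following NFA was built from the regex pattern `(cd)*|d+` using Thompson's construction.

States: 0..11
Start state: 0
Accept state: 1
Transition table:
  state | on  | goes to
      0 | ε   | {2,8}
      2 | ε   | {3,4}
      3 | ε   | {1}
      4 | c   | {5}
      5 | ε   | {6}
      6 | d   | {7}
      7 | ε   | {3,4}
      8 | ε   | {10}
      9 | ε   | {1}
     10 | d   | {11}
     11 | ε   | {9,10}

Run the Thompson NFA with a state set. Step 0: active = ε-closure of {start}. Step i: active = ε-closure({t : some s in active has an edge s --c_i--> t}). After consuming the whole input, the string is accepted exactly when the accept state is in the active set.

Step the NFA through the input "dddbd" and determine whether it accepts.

initial (ε-close {0}): {0,1,2,3,4,8,10}
'd' @ 1: {1,9,10,11}  ✓accept
'd' @ 2: {1,9,10,11}  ✓accept
'd' @ 3: {1,9,10,11}  ✓accept
'b' @ 4: {}  — state set empty
rest 'd' ignored (set empty)
end set {} — state 1 not in

Answer: REJECT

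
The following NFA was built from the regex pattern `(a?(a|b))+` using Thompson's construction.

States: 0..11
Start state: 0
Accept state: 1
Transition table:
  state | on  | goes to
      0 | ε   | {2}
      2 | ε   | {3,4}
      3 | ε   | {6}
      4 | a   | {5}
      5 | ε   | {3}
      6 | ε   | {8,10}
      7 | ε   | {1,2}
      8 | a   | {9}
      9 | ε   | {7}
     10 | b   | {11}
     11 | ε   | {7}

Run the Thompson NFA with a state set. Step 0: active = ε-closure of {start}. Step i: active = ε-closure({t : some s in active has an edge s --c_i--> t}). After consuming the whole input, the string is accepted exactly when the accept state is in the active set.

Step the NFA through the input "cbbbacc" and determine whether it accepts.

initial (ε-close {0}): {0,2,3,4,6,8,10}
'c' @ 1: {}  — dead — no transitions
rest 'bbbacc' ignored (set empty)
final: {}; accept 1 not in set

Answer: REJECT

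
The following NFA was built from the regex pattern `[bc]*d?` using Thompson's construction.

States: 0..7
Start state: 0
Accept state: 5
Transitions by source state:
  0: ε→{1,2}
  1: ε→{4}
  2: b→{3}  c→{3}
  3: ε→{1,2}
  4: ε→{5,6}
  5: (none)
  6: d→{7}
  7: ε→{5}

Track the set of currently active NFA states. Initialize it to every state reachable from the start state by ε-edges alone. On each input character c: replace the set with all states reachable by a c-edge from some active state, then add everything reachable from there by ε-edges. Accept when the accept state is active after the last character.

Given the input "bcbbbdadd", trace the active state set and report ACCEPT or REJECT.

Answer: REJECT

Trace:
S₀ = ε-closure({0}) = {0,1,2,4,5,6}
'b' @ 1: {1,2,3,4,5,6}  ✓accept
'c' @ 2: {1,2,3,4,5,6}  ✓accept
'b' @ 3: {1,2,3,4,5,6}  ✓accept
'b' @ 4: {1,2,3,4,5,6}  ✓accept
'b' @ 5: {1,2,3,4,5,6}  ✓accept
'd' @ 6: {5,7}  ✓accept
'a' @ 7: {}  — no active states
rest 'dd' ignored (set empty)
end set {} — state 5 not in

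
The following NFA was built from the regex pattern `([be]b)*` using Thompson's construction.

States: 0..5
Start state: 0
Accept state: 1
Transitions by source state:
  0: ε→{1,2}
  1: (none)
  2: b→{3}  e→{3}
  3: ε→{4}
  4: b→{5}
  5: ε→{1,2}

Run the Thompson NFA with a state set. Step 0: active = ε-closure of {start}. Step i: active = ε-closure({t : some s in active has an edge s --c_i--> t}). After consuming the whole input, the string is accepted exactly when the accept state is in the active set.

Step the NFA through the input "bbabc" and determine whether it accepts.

initial (ε-close {0}): {0,1,2}
'b' @ 1: {3,4}
'b' @ 2: {1,2,5}  [accepting]
'a' @ 3: {}  — state set empty
rest 'bc' ignored (set empty)
after full input: {}  (accept=1 not in)

Answer: REJECT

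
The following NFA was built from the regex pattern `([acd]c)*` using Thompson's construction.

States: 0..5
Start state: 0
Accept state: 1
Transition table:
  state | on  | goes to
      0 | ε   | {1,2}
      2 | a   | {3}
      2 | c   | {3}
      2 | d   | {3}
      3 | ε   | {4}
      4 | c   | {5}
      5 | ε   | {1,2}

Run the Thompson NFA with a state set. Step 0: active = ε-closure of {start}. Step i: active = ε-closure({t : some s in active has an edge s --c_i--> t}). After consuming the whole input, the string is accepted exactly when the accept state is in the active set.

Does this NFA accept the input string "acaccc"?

S₀ = ε-closure({0}) = {0,1,2}
'a' @ 1: {3,4}
'c' @ 2: {1,2,5}  ✓accept
'a' @ 3: {3,4}
'c' @ 4: {1,2,5}  ✓accept
'c' @ 5: {3,4}
'c' @ 6: {1,2,5}  ✓accept
final: {1,2,5}; accept 1 in set

Answer: ACCEPT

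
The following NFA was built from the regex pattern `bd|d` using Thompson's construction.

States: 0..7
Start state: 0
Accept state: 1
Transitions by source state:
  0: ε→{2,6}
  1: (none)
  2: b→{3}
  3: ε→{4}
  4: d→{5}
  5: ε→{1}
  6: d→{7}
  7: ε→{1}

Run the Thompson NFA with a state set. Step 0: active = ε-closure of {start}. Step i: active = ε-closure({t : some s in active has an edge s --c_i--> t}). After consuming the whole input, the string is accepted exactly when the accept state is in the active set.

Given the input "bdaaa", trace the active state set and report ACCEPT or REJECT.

Answer: REJECT

Trace:
initial (ε-close {0}): {0,2,6}
'b' @ 1: {3,4}
'd' @ 2: {1,5}  [accepting]
'a' @ 3: {}  — no active states
rest 'aa' ignored (set empty)
after full input: {}  (accept=1 not in)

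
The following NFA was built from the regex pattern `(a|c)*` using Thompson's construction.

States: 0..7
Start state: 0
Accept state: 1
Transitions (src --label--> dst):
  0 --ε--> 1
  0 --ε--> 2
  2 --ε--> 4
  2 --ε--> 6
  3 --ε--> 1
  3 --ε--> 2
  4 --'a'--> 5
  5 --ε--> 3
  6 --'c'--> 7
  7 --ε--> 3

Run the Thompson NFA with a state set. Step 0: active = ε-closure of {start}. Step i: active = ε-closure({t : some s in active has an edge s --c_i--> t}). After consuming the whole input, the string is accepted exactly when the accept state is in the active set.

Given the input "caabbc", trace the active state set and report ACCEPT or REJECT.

Answer: REJECT

Derivation:
start: ε-closure({0}) = {0,1,2,4,6}
'c' @ 1: {1,2,3,4,6,7}  ✓accept
'a' @ 2: {1,2,3,4,5,6}  ✓accept
'a' @ 3: {1,2,3,4,5,6}  ✓accept
'b' @ 4: {}  — no active states
rest 'bc' ignored (set empty)
after full input: {}  (accept=1 not in)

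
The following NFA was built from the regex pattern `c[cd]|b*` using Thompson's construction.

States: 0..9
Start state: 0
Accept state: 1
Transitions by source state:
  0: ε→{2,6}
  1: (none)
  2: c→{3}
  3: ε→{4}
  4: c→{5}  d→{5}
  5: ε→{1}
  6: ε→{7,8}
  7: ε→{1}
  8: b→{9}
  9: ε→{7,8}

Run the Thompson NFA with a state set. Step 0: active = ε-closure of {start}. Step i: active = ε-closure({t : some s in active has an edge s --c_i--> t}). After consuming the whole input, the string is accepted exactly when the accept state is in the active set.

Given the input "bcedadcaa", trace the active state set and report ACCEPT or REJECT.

start: ε-closure({0}) = {0,1,2,6,7,8}
'b' @ 1: {1,7,8,9}  (accept∈set)
'c' @ 2: {}  — no active states
rest 'edadcaa' ignored (set empty)
end set {} — state 1 not in

Answer: REJECT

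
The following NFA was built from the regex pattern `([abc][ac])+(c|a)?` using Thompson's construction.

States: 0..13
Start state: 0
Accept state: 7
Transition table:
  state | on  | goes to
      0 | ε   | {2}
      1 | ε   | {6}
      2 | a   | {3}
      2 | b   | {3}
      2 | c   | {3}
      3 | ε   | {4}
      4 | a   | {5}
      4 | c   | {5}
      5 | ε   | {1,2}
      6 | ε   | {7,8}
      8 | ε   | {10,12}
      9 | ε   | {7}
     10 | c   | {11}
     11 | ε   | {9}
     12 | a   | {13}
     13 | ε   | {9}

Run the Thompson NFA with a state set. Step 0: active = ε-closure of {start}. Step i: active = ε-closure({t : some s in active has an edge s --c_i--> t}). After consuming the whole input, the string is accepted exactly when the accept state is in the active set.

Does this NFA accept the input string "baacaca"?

initial (ε-close {0}): {0,2}
'b' @ 1: {3,4}
'a' @ 2: {1,2,5,6,7,8,10,12}  ✓accept
'a' @ 3: {3,4,7,9,13}  ✓accept
'c' @ 4: {1,2,5,6,7,8,10,12}  ✓accept
'a' @ 5: {3,4,7,9,13}  ✓accept
'c' @ 6: {1,2,5,6,7,8,10,12}  ✓accept
'a' @ 7: {3,4,7,9,13}  ✓accept
after full input: {3,4,7,9,13}  (accept=7 in)

Answer: ACCEPT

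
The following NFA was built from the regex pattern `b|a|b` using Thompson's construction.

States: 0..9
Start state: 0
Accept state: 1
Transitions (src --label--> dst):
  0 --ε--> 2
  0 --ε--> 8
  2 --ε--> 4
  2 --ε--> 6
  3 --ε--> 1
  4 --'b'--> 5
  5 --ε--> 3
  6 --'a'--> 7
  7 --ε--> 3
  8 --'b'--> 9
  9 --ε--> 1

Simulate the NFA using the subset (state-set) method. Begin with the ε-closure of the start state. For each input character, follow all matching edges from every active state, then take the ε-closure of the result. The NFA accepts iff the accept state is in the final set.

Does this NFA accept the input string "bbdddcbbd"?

Answer: REJECT

Steps:
initial (ε-close {0}): {0,2,4,6,8}
'b' @ 1: {1,3,5,9}  (accept∈set)
'b' @ 2: {}  — no active states
rest 'dddcbbd' ignored (set empty)
after full input: {}  (accept=1 not in)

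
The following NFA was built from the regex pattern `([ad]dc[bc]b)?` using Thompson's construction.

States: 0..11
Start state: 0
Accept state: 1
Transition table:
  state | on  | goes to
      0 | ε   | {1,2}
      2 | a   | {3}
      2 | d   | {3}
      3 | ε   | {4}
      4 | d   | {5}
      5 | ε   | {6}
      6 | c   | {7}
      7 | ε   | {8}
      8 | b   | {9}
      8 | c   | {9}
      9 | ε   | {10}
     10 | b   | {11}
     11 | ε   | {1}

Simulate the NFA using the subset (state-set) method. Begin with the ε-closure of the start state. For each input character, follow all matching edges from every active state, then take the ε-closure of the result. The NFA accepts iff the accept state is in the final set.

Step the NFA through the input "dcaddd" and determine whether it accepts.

Answer: REJECT

Trace:
initial (ε-close {0}): {0,1,2}
'd' @ 1: {3,4}
'c' @ 2: {}  — no active states
rest 'addd' ignored (set empty)
final: {}; accept 1 not in set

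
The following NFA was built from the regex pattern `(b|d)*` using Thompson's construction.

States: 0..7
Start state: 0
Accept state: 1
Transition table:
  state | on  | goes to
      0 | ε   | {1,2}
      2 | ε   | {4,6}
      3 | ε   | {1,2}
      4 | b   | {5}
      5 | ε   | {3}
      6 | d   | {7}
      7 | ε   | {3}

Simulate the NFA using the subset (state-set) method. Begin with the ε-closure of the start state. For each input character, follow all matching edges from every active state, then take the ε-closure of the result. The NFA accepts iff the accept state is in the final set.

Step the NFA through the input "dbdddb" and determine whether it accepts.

S₀ = ε-closure({0}) = {0,1,2,4,6}
'd' @ 1: {1,2,3,4,6,7}  (accept∈set)
'b' @ 2: {1,2,3,4,5,6}  (accept∈set)
'd' @ 3: {1,2,3,4,6,7}  (accept∈set)
'd' @ 4: {1,2,3,4,6,7}  (accept∈set)
'd' @ 5: {1,2,3,4,6,7}  (accept∈set)
'b' @ 6: {1,2,3,4,5,6}  (accept∈set)
final: {1,2,3,4,5,6}; accept 1 in set

Answer: ACCEPT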